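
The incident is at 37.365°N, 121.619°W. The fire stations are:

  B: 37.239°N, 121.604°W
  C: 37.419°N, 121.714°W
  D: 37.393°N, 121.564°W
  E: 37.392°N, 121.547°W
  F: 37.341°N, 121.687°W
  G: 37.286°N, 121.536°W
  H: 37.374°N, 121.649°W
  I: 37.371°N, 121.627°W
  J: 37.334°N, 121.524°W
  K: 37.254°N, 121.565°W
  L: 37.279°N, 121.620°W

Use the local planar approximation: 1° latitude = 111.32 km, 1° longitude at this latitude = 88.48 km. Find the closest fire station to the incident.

I

Distances from 37.365°N, 121.619°W:
B: 14.089 km
C: 10.334 km
D: 5.779 km
E: 7.044 km
F: 6.583 km
G: 11.457 km
H: 2.837 km
I: 0.973 km
J: 9.086 km
K: 13.248 km
L: 9.574 km
Minimum: I at 0.973 km.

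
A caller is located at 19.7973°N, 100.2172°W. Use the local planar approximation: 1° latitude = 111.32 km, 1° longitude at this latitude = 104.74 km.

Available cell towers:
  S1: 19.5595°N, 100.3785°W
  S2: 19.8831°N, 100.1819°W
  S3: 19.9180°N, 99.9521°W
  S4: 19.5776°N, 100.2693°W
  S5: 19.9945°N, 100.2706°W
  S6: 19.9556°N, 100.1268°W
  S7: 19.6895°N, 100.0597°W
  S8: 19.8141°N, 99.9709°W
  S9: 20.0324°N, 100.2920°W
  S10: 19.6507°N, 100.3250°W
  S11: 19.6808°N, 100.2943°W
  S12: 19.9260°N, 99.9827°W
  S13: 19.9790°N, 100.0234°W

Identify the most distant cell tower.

S1

Distances from 19.7973°N, 100.2172°W:
S1: √((-0.2378·111.32)² + (-0.1613·104.74)²) = √(700.761278 + 285.426225) = 31.4036 km
S2: √((0.0858·111.32)² + (0.0353·104.74)²) = √(91.226491 + 13.670190) = 10.2419 km
S3: √((0.1207·111.32)² + (0.2651·104.74)²) = √(180.534803 + 770.982632) = 30.8467 km
S4: √((-0.2197·111.32)² + (-0.0521·104.74)²) = √(598.145045 + 29.778347) = 25.0584 km
S5: √((0.1972·111.32)² + (-0.0534·104.74)²) = √(481.903651 + 31.282947) = 22.6536 km
S6: √((0.1583·111.32)² + (0.0904·104.74)²) = √(310.533333 + 89.652417) = 20.0046 km
S7: √((-0.1078·111.32)² + (0.1575·104.74)²) = √(144.007104 + 272.136162) = 20.3996 km
S8: √((0.0168·111.32)² + (0.2463·104.74)²) = √(3.497558 + 665.509046) = 25.8652 km
S9: √((0.2351·111.32)² + (-0.0748·104.74)²) = √(684.938619 + 61.380205) = 27.3188 km
S10: √((-0.1466·111.32)² + (-0.1078·104.74)²) = √(266.326472 + 127.486049) = 19.8447 km
S11: √((-0.1165·111.32)² + (-0.0771·104.74)²) = √(168.189255 + 65.212957) = 15.2775 km
S12: √((0.1287·111.32)² + (0.2345·104.74)²) = √(205.259605 + 603.268756) = 28.4346 km
S13: √((0.1817·111.32)² + (0.1938·104.74)²) = √(409.125218 + 412.033649) = 28.6559 km
Maximum: S1 at 31.4036 km.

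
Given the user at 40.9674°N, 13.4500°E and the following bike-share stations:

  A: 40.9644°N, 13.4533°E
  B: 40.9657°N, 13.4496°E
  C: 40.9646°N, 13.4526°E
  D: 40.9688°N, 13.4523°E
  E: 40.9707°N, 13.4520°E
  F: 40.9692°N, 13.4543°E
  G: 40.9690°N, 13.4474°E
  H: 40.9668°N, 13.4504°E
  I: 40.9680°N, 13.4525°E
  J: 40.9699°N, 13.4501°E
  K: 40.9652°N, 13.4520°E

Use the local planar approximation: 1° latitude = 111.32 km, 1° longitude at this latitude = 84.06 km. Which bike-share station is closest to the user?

H

Distances from 40.9674°N, 13.4500°E:
A: √((-0.0030·111.32)² + (0.0033·84.06)²) = √(0.111529 + 0.076950) = 0.4341 km
B: √((-0.0017·111.32)² + (-0.0004·84.06)²) = √(0.035813 + 0.001131) = 0.1922 km
C: √((-0.0028·111.32)² + (0.0026·84.06)²) = √(0.097154 + 0.047767) = 0.3807 km
D: √((0.0014·111.32)² + (0.0023·84.06)²) = √(0.024289 + 0.037380) = 0.2483 km
E: √((0.0033·111.32)² + (0.0020·84.06)²) = √(0.134950 + 0.028264) = 0.4040 km
F: √((0.0018·111.32)² + (0.0043·84.06)²) = √(0.040151 + 0.130652) = 0.4133 km
G: √((0.0016·111.32)² + (-0.0026·84.06)²) = √(0.031724 + 0.047767) = 0.2819 km
H: √((-0.0006·111.32)² + (0.0004·84.06)²) = √(0.004461 + 0.001131) = 0.0748 km
I: √((0.0006·111.32)² + (0.0025·84.06)²) = √(0.004461 + 0.044163) = 0.2205 km
J: √((0.0025·111.32)² + (0.0001·84.06)²) = √(0.077451 + 0.000071) = 0.2784 km
K: √((-0.0022·111.32)² + (0.0020·84.06)²) = √(0.059978 + 0.028264) = 0.2971 km
Minimum: H at 0.0748 km.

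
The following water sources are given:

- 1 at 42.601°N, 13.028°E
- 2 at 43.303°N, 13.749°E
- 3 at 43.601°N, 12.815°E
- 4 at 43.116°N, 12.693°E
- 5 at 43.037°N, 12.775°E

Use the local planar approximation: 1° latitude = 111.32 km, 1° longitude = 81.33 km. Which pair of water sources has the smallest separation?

Pairwise distances:
1–2: 97.701 km
1–3: 112.660 km
1–4: 63.475 km
1–5: 52.717 km
2–3: 82.890 km
2–4: 88.371 km
2–5: 84.569 km
3–4: 54.894 km
3–5: 62.869 km
4–5: 11.037 km
Closest pair: 4–5 at 11.037 km.

4 and 5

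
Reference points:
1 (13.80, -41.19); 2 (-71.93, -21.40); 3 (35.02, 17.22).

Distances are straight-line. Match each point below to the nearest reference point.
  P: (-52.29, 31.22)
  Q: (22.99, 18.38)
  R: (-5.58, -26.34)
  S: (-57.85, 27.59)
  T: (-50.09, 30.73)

P→2; Q→3; R→1; S→2; T→2

P at (-52.29, 31.22):
  1: 98.04
  2: 56.17
  3: 88.43
  → nearest: 2 (56.17)
Q at (22.99, 18.38):
  1: 60.27
  2: 102.92
  3: 12.09
  → nearest: 3 (12.09)
R at (-5.58, -26.34):
  1: 24.42
  2: 66.53
  3: 59.55
  → nearest: 1 (24.42)
S at (-57.85, 27.59):
  1: 99.32
  2: 50.97
  3: 93.45
  → nearest: 2 (50.97)
T at (-50.09, 30.73):
  1: 96.20
  2: 56.52
  3: 86.18
  → nearest: 2 (56.52)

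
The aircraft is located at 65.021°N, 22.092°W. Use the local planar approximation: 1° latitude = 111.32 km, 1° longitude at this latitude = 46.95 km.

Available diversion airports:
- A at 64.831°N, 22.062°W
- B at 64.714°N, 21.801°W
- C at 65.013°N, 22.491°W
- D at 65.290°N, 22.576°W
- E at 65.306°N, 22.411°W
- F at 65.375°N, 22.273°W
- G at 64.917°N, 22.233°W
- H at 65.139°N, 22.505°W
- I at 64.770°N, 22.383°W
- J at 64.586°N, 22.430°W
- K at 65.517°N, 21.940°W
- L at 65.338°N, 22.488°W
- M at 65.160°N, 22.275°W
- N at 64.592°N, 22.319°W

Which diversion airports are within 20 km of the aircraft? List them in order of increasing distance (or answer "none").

Distances from 65.021°N, 22.092°W:
A: √((-0.190·111.32)² + (0.030·46.95)²) = √(447.35634 + 1.98387) = 21.198 km
B: √((-0.307·111.32)² + (0.291·46.95)²) = √(1167.94703 + 186.66254) = 36.805 km
C: √((-0.008·111.32)² + (-0.399·46.95)²) = √(0.79310 + 350.92716) = 18.754 km
D: √((0.269·111.32)² + (-0.484·46.95)²) = √(896.70782 + 516.37109) = 37.591 km
E: √((0.285·111.32)² + (-0.319·46.95)²) = √(1006.55177 + 224.31203) = 35.084 km
F: √((0.354·111.32)² + (-0.181·46.95)²) = √(1552.93372 + 72.21515) = 40.313 km
G: √((-0.104·111.32)² + (-0.141·46.95)²) = √(134.03341 + 43.82374) = 13.336 km
H: √((0.118·111.32)² + (-0.413·46.95)²) = √(172.54819 + 375.98567) = 23.421 km
I: √((-0.251·111.32)² + (-0.291·46.95)²) = √(780.71736 + 186.66254) = 31.103 km
J: √((-0.435·111.32)² + (-0.338·46.95)²) = √(2344.90315 + 251.82833) = 50.958 km
K: √((0.496·111.32)² + (0.152·46.95)²) = √(3048.66530 + 50.92820) = 55.674 km
L: √((0.317·111.32)² + (-0.396·46.95)²) = √(1245.27400 + 345.66990) = 39.887 km
M: √((0.139·111.32)² + (-0.183·46.95)²) = √(239.42858 + 73.81989) = 17.699 km
N: √((-0.429·111.32)² + (-0.227·46.95)²) = √(2280.66228 + 113.58550) = 48.931 km
Threshold 20 km: G (13.336 km), M (17.699 km), C (18.754 km) are within range.

G, M, C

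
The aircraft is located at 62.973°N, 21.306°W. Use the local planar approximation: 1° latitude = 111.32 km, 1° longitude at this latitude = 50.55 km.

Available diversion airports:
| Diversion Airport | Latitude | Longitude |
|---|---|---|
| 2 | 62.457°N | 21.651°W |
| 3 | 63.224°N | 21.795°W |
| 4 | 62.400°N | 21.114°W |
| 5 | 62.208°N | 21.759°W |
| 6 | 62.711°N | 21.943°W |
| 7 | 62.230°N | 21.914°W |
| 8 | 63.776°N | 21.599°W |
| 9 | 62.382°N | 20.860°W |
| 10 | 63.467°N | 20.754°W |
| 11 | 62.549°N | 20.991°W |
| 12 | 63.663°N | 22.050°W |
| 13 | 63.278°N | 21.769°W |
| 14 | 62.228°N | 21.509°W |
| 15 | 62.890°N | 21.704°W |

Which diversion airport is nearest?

Distances from 62.973°N, 21.306°W:
2: 60.030 km
3: 37.306 km
4: 64.521 km
5: 88.185 km
6: 43.445 km
7: 88.236 km
8: 90.609 km
9: 69.546 km
10: 61.666 km
11: 49.813 km
12: 85.524 km
13: 41.238 km
14: 83.566 km
15: 22.139 km
Minimum: 15 at 22.139 km.

15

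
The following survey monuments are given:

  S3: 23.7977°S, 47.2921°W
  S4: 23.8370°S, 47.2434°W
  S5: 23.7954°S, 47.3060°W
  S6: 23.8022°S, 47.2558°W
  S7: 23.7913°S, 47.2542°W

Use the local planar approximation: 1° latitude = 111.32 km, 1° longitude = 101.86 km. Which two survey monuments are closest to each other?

S6 and S7

Pairwise distances:
S3–S4: 6.6141 km
S3–S5: 1.4388 km
S3–S6: 3.7313 km
S3–S7: 3.9257 km
S4–S5: 7.8806 km
S4–S6: 4.0746 km
S4–S7: 5.2049 km
S5–S6: 5.1691 km
S5–S7: 5.2961 km
S6–S7: 1.2243 km
Closest pair: S6–S7 at 1.2243 km.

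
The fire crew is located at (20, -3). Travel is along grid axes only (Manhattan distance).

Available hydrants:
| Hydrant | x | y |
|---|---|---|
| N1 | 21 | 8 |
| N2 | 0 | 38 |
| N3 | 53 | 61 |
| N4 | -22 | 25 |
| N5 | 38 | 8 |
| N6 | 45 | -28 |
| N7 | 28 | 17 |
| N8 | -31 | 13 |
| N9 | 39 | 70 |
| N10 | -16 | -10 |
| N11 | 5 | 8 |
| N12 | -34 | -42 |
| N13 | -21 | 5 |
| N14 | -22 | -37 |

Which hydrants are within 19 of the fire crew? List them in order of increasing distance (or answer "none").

N1

Distances from (20, -3):
N1: |1| + |11| = 1 + 11 = 12
N2: |-20| + |41| = 20 + 41 = 61
N3: |33| + |64| = 33 + 64 = 97
N4: |-42| + |28| = 42 + 28 = 70
N5: |18| + |11| = 18 + 11 = 29
N6: |25| + |-25| = 25 + 25 = 50
N7: |8| + |20| = 8 + 20 = 28
N8: |-51| + |16| = 51 + 16 = 67
N9: |19| + |73| = 19 + 73 = 92
N10: |-36| + |-7| = 36 + 7 = 43
N11: |-15| + |11| = 15 + 11 = 26
N12: |-54| + |-39| = 54 + 39 = 93
N13: |-41| + |8| = 41 + 8 = 49
N14: |-42| + |-34| = 42 + 34 = 76
Threshold 19: N1 (12) is within range.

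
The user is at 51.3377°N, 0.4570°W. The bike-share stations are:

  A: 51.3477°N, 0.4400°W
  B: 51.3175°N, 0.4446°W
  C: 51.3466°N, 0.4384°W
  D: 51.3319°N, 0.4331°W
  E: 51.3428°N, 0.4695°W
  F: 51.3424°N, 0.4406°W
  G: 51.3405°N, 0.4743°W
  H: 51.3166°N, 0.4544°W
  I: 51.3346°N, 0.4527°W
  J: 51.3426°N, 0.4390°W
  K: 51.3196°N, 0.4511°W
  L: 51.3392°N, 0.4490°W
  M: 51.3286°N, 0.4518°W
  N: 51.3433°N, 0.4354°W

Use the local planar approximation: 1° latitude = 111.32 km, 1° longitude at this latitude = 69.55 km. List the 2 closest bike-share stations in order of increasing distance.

I, L

Distances from 51.3377°N, 0.4570°W:
A: √((0.0100·111.32)² + (0.0170·69.55)²) = √(1.239214 + 1.397952) = 1.6239 km
B: √((-0.0202·111.32)² + (0.0124·69.55)²) = √(5.056490 + 0.743768) = 2.4084 km
C: √((0.0089·111.32)² + (0.0186·69.55)²) = √(0.981582 + 1.673479) = 1.6294 km
D: √((-0.0058·111.32)² + (0.0239·69.55)²) = √(0.416872 + 2.763058) = 1.7832 km
E: √((0.0051·111.32)² + (-0.0125·69.55)²) = √(0.322320 + 0.755813) = 1.0383 km
F: √((0.0047·111.32)² + (0.0164·69.55)²) = √(0.273742 + 1.301014) = 1.2549 km
G: √((0.0028·111.32)² + (-0.0173·69.55)²) = √(0.097154 + 1.447726) = 1.2429 km
H: √((-0.0211·111.32)² + (0.0026·69.55)²) = √(5.517106 + 0.032699) = 2.3558 km
I: √((-0.0031·111.32)² + (0.0043·69.55)²) = √(0.119088 + 0.089440) = 0.4566 km
J: √((0.0049·111.32)² + (0.0180·69.55)²) = √(0.297535 + 1.567254) = 1.3656 km
K: √((-0.0181·111.32)² + (0.0059·69.55)²) = √(4.059790 + 0.168383) = 2.0563 km
L: √((0.0015·111.32)² + (0.0080·69.55)²) = √(0.027882 + 0.309581) = 0.5809 km
M: √((-0.0091·111.32)² + (0.0052·69.55)²) = √(1.026193 + 0.130798) = 1.0756 km
N: √((0.0056·111.32)² + (0.0216·69.55)²) = √(0.388618 + 2.256845) = 1.6265 km
Sorted: I (0.4566 km) < L (0.5809 km) < E (1.0383 km) < M (1.0756 km) < …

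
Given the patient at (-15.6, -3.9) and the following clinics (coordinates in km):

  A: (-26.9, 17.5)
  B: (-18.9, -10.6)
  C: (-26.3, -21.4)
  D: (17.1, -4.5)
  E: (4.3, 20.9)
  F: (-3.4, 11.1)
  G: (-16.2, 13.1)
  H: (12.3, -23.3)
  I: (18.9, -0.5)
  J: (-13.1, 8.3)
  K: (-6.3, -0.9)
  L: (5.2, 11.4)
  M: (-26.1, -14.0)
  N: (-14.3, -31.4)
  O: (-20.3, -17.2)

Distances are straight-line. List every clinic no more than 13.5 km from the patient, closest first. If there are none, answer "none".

Distances from (-15.6, -3.9):
A: 24.2 km
B: 7.5 km
C: 20.5 km
D: 32.7 km
E: 31.8 km
F: 19.3 km
G: 17.0 km
H: 34.0 km
I: 34.7 km
J: 12.5 km
K: 9.8 km
L: 25.8 km
M: 14.6 km
N: 27.5 km
O: 14.1 km
Threshold 13.5 km: B (7.5 km), K (9.8 km), J (12.5 km) are within range.

B, K, J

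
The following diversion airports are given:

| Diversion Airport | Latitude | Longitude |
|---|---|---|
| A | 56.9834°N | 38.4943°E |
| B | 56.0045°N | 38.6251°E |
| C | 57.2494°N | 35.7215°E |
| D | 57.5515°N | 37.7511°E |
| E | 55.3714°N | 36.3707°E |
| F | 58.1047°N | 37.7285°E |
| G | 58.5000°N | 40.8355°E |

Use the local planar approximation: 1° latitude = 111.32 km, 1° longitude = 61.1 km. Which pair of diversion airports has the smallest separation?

D and F

Pairwise distances:
D–F: 61.5977 km
A–D: 77.8552 km
A–B: 109.2638 km
C–D: 128.4877 km
A–F: 133.3047 km
B–E: 154.7266 km
C–F: 155.2510 km
A–C: 171.9863 km
B–D: 180.3017 km
F–G: 194.8712 km
C–E: 212.7887 km
D–G: 216.0199 km
A–G: 221.2813 km
A–E: 221.4432 km
B–C: 225.1207 km
B–F: 240.1267 km
D–E: 256.9270 km
B–G: 308.8888 km
E–F: 315.3782 km
C–G: 342.0759 km
E–G: 442.3974 km
Closest pair: D–F at 61.5977 km.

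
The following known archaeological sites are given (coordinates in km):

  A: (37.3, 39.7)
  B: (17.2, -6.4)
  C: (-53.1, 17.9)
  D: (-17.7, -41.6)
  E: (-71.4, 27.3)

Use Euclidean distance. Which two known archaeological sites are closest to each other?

C and E

Pairwise distances:
A–B: √((-20.1)² + (-46.1)²) = √(404.010 + 2125.210) = 50.3 km
A–C: √((-90.4)² + (-21.8)²) = √(8172.160 + 475.240) = 93.0 km
A–D: √((-55.0)² + (-81.3)²) = √(3025.000 + 6609.690) = 98.2 km
A–E: √((-108.7)² + (-12.4)²) = √(11815.690 + 153.760) = 109.4 km
B–C: √((-70.3)² + (24.3)²) = √(4942.090 + 590.490) = 74.4 km
B–D: √((-34.9)² + (-35.2)²) = √(1218.010 + 1239.040) = 49.6 km
B–E: √((-88.6)² + (33.7)²) = √(7849.960 + 1135.690) = 94.8 km
C–D: √((35.4)² + (-59.5)²) = √(1253.160 + 3540.250) = 69.2 km
C–E: √((-18.3)² + (9.4)²) = √(334.890 + 88.360) = 20.6 km
D–E: √((-53.7)² + (68.9)²) = √(2883.690 + 4747.210) = 87.4 km
Closest pair: C–E at 20.6 km.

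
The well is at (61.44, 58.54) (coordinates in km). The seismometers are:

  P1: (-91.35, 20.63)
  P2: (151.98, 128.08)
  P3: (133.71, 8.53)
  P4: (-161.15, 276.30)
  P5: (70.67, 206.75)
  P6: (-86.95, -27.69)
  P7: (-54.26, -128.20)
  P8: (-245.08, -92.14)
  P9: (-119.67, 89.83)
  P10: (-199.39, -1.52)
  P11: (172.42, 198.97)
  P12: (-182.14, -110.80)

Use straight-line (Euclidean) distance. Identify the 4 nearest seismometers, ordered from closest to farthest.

Distances from (61.44, 58.54):
P1: 157.42 km
P2: 114.16 km
P3: 87.89 km
P4: 311.39 km
P5: 148.50 km
P6: 171.63 km
P7: 219.68 km
P8: 341.55 km
P9: 183.79 km
P10: 267.66 km
P11: 178.99 km
P12: 296.66 km
Sorted: P3 (87.89 km) < P2 (114.16 km) < P5 (148.50 km) < P1 (157.42 km) < P6 (171.63 km) < P11 (178.99 km) < …

P3, P2, P5, P1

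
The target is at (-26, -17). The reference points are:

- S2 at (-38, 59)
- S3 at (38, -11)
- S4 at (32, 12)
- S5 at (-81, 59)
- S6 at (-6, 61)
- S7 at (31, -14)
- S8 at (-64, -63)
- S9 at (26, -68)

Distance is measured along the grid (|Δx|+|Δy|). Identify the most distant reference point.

S5

Distances from (-26, -17):
S2: |-12| + |76| = 12 + 76 = 88
S3: |64| + |6| = 64 + 6 = 70
S4: |58| + |29| = 58 + 29 = 87
S5: |-55| + |76| = 55 + 76 = 131
S6: |20| + |78| = 20 + 78 = 98
S7: |57| + |3| = 57 + 3 = 60
S8: |-38| + |-46| = 38 + 46 = 84
S9: |52| + |-51| = 52 + 51 = 103
Maximum: S5 at 131.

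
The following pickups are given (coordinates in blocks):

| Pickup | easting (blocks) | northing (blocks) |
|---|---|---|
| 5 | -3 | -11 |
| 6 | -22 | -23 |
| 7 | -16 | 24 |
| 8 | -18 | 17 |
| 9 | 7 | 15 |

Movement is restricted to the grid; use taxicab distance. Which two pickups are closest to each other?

7 and 8

Pairwise distances:
5–6: 31 blocks
5–7: 48 blocks
5–8: 43 blocks
5–9: 36 blocks
6–7: 53 blocks
6–8: 44 blocks
6–9: 67 blocks
7–8: 9 blocks
7–9: 32 blocks
8–9: 27 blocks
Closest pair: 7–8 at 9 blocks.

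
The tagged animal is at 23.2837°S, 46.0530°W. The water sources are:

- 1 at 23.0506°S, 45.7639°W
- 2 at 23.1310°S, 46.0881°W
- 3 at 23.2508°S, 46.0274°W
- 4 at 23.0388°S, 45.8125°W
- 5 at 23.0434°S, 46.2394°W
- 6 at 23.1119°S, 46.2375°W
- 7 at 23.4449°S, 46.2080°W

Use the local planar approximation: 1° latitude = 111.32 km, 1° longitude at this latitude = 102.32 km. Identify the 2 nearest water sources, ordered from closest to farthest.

Distances from 23.2837°S, 46.0530°W:
1: √((0.2331·111.32)² + (0.2891·102.32)²) = √(673.334617 + 875.018522) = 39.3491 km
2: √((0.1527·111.32)² + (-0.0351·102.32)²) = √(288.951178 + 12.898384) = 17.3738 km
3: √((0.0329·111.32)² + (0.0256·102.32)²) = √(13.413379 + 6.861214) = 4.5027 km
4: √((0.2449·111.32)² + (0.2405·102.32)²) = √(743.231257 + 605.551695) = 36.7258 km
5: √((0.2403·111.32)² + (-0.1864·102.32)²) = √(715.572986 + 363.758273) = 32.8532 km
6: √((0.1718·111.32)² + (-0.1845·102.32)²) = √(365.757057 + 356.380394) = 26.8726 km
7: √((-0.1612·111.32)² + (-0.1550·102.32)²) = √(322.015273 + 251.526912) = 23.9487 km
Sorted: 3 (4.5027 km) < 2 (17.3738 km) < 7 (23.9487 km) < 6 (26.8726 km) < …

3, 2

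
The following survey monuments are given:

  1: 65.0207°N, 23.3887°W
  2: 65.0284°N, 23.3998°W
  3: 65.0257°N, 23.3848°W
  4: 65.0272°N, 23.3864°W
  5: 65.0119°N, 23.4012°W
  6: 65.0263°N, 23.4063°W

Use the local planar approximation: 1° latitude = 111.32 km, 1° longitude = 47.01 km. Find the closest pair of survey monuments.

Pairwise distances:
1–2: 1.0035 km
1–3: 0.5860 km
1–4: 0.7316 km
1–5: 1.1423 km
1–6: 1.0359 km
2–3: 0.7665 km
2–4: 0.6439 km
2–5: 1.8380 km
2–6: 0.3847 km
3–4: 0.1831 km
3–5: 1.7188 km
3–6: 1.0129 km
4–5: 1.8398 km
4–6: 0.9408 km
5–6: 1.6208 km
Closest pair: 3–4 at 0.1831 km.

3 and 4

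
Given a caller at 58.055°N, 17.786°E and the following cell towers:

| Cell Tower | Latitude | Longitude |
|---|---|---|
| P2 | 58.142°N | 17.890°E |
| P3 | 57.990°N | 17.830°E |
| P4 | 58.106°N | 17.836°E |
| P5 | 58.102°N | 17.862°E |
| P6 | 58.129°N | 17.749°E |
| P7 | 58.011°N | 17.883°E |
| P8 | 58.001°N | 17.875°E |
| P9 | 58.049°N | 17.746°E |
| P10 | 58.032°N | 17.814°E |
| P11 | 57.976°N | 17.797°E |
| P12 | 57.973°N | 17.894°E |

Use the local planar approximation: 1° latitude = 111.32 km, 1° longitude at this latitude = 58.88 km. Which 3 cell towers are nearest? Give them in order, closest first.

Distances from 58.055°N, 17.786°E:
P2: 11.458 km
P3: 7.686 km
P4: 6.395 km
P5: 6.885 km
P6: 8.521 km
P7: 7.524 km
P8: 7.975 km
P9: 2.448 km
P10: 3.045 km
P11: 8.818 km
P12: 11.125 km
Sorted: P9 (2.448 km) < P10 (3.045 km) < P4 (6.395 km) < P5 (6.885 km) < P7 (7.524 km) < …

P9, P10, P4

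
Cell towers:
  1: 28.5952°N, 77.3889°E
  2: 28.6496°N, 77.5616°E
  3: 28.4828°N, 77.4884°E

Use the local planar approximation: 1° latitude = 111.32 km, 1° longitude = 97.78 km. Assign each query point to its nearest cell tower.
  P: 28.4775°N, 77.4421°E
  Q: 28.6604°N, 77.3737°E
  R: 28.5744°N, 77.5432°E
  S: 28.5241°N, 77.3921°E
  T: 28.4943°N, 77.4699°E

P at 28.4775°N, 77.4421°E:
  1: 14.0972 km
  2: 22.4403 km
  3: 4.5655 km
  → nearest: 3 (4.5655 km)
Q at 28.6604°N, 77.3737°E:
  1: 7.4087 km
  2: 18.4122 km
  3: 22.7300 km
  → nearest: 1 (7.4087 km)
R at 28.5744°N, 77.5432°E:
  1: 15.2641 km
  2: 8.5624 km
  3: 11.5191 km
  → nearest: 2 (8.5624 km)
S at 28.5241°N, 77.3921°E:
  1: 7.9210 km
  2: 21.6764 km
  3: 10.4787 km
  → nearest: 1 (7.9210 km)
T at 28.4943°N, 77.4699°E:
  1: 13.7438 km
  2: 19.4749 km
  3: 2.2161 km
  → nearest: 3 (2.2161 km)

P→3; Q→1; R→2; S→1; T→3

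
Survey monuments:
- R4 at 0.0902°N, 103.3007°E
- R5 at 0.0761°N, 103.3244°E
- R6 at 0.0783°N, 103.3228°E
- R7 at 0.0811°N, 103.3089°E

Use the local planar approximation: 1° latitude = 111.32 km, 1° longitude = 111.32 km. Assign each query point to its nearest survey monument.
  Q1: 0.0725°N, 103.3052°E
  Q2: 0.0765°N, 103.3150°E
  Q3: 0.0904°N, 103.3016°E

Q1→R7; Q2→R7; Q3→R4

Q1 at 0.0725°N, 103.3052°E:
  R4: √((0.0177·111.32)² + (-0.0045·111.32)²) = √(3.882334 + 0.250941) = 2.0330 km
  R5: √((0.0036·111.32)² + (0.0192·111.32)²) = √(0.160602 + 4.568239) = 2.1746 km
  R6: √((0.0058·111.32)² + (0.0176·111.32)²) = √(0.416872 + 3.838590) = 2.0629 km
  R7: √((0.0086·111.32)² + (0.0037·111.32)²) = √(0.916523 + 0.169648) = 1.0422 km
  → nearest: R7 (1.0422 km)
Q2 at 0.0765°N, 103.3150°E:
  R4: √((0.0137·111.32)² + (-0.0143·111.32)²) = √(2.325881 + 2.534069) = 2.2045 km
  R5: √((-0.0004·111.32)² + (0.0094·111.32)²) = √(0.001983 + 1.094970) = 1.0474 km
  R6: √((0.0018·111.32)² + (0.0078·111.32)²) = √(0.040151 + 0.753938) = 0.8911 km
  R7: √((0.0046·111.32)² + (-0.0061·111.32)²) = √(0.262218 + 0.461112) = 0.8505 km
  → nearest: R7 (0.8505 km)
Q3 at 0.0904°N, 103.3016°E:
  R4: √((-0.0002·111.32)² + (-0.0009·111.32)²) = √(0.000496 + 0.010038) = 0.1026 km
  R5: √((-0.0143·111.32)² + (0.0228·111.32)²) = √(2.534069 + 6.441931) = 2.9960 km
  R6: √((-0.0121·111.32)² + (0.0212·111.32)²) = √(1.814334 + 5.569524) = 2.7173 km
  R7: √((-0.0093·111.32)² + (0.0073·111.32)²) = √(1.071796 + 0.660377) = 1.3161 km
  → nearest: R4 (0.1026 km)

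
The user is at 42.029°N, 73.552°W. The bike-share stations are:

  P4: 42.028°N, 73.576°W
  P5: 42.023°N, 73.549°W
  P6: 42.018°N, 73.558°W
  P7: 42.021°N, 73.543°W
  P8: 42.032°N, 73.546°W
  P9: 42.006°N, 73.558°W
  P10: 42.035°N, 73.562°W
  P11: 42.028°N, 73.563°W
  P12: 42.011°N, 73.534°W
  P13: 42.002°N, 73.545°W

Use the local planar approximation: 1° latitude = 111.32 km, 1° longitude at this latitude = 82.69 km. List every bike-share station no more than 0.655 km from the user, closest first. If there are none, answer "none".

P8

Distances from 42.029°N, 73.552°W:
P4: √((-0.001·111.32)² + (-0.024·82.69)²) = √(0.01239 + 3.93848) = 1.988 km
P5: √((-0.006·111.32)² + (0.003·82.69)²) = √(0.44612 + 0.06154) = 0.712 km
P6: √((-0.011·111.32)² + (-0.006·82.69)²) = √(1.49945 + 0.24615) = 1.321 km
P7: √((-0.008·111.32)² + (0.009·82.69)²) = √(0.79310 + 0.55385) = 1.161 km
P8: √((0.003·111.32)² + (0.006·82.69)²) = √(0.11153 + 0.24615) = 0.598 km
P9: √((-0.023·111.32)² + (-0.006·82.69)²) = √(6.55544 + 0.24615) = 2.608 km
P10: √((0.006·111.32)² + (-0.010·82.69)²) = √(0.44612 + 0.68376) = 1.063 km
P11: √((-0.001·111.32)² + (-0.011·82.69)²) = √(0.01239 + 0.82735) = 0.916 km
P12: √((-0.018·111.32)² + (0.018·82.69)²) = √(4.01505 + 2.21539) = 2.496 km
P13: √((-0.027·111.32)² + (0.007·82.69)²) = √(9.03387 + 0.33504) = 3.061 km
Threshold 0.655 km: P8 (0.598 km) is within range.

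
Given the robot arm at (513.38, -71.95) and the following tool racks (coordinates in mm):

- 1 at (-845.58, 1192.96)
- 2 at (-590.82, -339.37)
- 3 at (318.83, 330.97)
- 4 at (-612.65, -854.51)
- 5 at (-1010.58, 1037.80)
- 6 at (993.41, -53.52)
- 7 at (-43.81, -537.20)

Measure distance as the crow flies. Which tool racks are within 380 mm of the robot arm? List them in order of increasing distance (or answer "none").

Distances from (513.38, -71.95):
1: √((-1358.96)² + (1264.91)²) = √(1846772.2816 + 1599997.3081) = 1856.55 mm
2: √((-1104.20)² + (-267.42)²) = √(1219257.6400 + 71513.4564) = 1136.12 mm
3: √((-194.55)² + (402.92)²) = √(37849.7025 + 162344.5264) = 447.43 mm
4: √((-1126.03)² + (-782.56)²) = √(1267943.5609 + 612400.1536) = 1371.26 mm
5: √((-1523.96)² + (1109.75)²) = √(2322454.0816 + 1231545.0625) = 1885.21 mm
6: √((480.03)² + (18.43)²) = √(230428.8009 + 339.6649) = 480.38 mm
7: √((-557.19)² + (-465.25)²) = √(310460.6961 + 216457.5625) = 725.89 mm
Threshold 380 mm: none within range.

none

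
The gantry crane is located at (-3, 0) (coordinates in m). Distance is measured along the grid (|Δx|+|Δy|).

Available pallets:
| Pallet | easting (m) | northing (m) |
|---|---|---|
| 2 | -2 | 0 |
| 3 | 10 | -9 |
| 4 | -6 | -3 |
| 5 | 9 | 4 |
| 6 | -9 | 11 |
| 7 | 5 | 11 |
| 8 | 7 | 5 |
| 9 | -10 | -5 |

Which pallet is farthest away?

3

Distances from (-3, 0):
2: |1| + |0| = 1 + 0 = 1 m
3: |13| + |-9| = 13 + 9 = 22 m
4: |-3| + |-3| = 3 + 3 = 6 m
5: |12| + |4| = 12 + 4 = 16 m
6: |-6| + |11| = 6 + 11 = 17 m
7: |8| + |11| = 8 + 11 = 19 m
8: |10| + |5| = 10 + 5 = 15 m
9: |-7| + |-5| = 7 + 5 = 12 m
Maximum: 3 at 22 m.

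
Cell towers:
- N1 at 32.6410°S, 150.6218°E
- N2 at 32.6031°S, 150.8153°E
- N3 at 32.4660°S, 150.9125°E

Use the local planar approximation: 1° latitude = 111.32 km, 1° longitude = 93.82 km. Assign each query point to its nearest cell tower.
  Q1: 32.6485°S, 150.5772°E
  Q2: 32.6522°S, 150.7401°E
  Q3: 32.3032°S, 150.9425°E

Q1→N1; Q2→N2; Q3→N3

Q1 at 32.6485°S, 150.5772°E:
  N1: 4.2669 km
  N2: 22.9031 km
  N3: 37.4477 km
  → nearest: N1 (4.2669 km)
Q2 at 32.6522°S, 150.7401°E:
  N1: 11.1687 km
  N2: 8.9248 km
  N3: 26.2918 km
  → nearest: N2 (8.9248 km)
Q3 at 32.3032°S, 150.9425°E:
  N1: 48.1596 km
  N2: 35.4537 km
  N3: 18.3402 km
  → nearest: N3 (18.3402 km)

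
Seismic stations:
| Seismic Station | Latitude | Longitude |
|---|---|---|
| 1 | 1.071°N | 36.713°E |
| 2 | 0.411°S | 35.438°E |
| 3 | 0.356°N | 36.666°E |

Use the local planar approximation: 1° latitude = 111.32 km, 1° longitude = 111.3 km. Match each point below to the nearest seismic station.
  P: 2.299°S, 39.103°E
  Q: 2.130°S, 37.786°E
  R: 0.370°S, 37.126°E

P→3; Q→3; R→3

P at 2.299°S, 39.103°E:
  1: 459.887 km
  2: 458.875 km
  3: 401.152 km
  → nearest: 3 (401.152 km)
Q at 2.130°S, 37.786°E:
  1: 375.815 km
  2: 323.903 km
  3: 303.521 km
  → nearest: 3 (303.521 km)
R at 0.370°S, 37.126°E:
  1: 166.868 km
  2: 187.930 km
  3: 95.670 km
  → nearest: 3 (95.670 km)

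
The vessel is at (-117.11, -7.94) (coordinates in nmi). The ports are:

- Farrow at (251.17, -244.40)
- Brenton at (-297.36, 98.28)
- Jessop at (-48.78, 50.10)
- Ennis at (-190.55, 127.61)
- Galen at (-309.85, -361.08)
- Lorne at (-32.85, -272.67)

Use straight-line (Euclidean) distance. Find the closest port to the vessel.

Jessop

Distances from (-117.11, -7.94):
Farrow: √((368.28)² + (-236.46)²) = √(135630.1584 + 55913.3316) = 437.66 nmi
Brenton: √((-180.25)² + (106.22)²) = √(32490.0625 + 11282.6884) = 209.22 nmi
Jessop: √((68.33)² + (58.04)²) = √(4668.9889 + 3368.6416) = 89.65 nmi
Ennis: √((-73.44)² + (135.55)²) = √(5393.4336 + 18373.8025) = 154.17 nmi
Galen: √((-192.74)² + (-353.14)²) = √(37148.7076 + 124707.8596) = 402.31 nmi
Lorne: √((84.26)² + (-264.73)²) = √(7099.7476 + 70081.9729) = 277.82 nmi
Minimum: Jessop at 89.65 nmi.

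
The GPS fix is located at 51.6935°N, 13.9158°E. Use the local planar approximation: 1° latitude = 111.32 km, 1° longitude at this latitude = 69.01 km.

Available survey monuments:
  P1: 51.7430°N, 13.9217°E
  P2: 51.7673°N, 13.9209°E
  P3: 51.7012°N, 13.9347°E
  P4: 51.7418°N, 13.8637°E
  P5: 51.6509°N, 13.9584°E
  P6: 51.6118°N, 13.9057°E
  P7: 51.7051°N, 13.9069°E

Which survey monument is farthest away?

Distances from 51.6935°N, 13.9158°E:
P1: 5.5254 km
P2: 8.2230 km
P3: 1.5607 km
P4: 6.4681 km
P5: 5.5795 km
P6: 9.1215 km
P7: 1.4299 km
Maximum: P6 at 9.1215 km.

P6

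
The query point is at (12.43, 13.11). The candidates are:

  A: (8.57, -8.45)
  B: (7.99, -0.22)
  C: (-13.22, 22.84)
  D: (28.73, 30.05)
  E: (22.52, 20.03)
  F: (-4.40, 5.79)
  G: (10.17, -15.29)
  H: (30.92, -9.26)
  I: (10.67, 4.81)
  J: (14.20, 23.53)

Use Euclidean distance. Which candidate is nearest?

Distances from (12.43, 13.11):
A: 21.90
B: 14.05
C: 27.43
D: 23.51
E: 12.23
F: 18.35
G: 28.49
H: 29.02
I: 8.48
J: 10.57
Minimum: I at 8.48.

I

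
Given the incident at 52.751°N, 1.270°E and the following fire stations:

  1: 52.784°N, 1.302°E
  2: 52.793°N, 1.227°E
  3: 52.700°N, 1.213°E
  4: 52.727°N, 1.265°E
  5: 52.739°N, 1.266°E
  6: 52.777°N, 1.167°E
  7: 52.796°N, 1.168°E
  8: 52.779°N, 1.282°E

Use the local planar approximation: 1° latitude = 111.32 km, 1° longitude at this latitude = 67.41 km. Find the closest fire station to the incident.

Distances from 52.751°N, 1.270°E:
1: √((0.033·111.32)² + (0.032·67.41)²) = √(13.49504 + 4.65317) = 4.260 km
2: √((0.042·111.32)² + (-0.043·67.41)²) = √(21.85974 + 8.40206) = 5.501 km
3: √((-0.051·111.32)² + (-0.057·67.41)²) = √(32.23196 + 14.76381) = 6.855 km
4: √((-0.024·111.32)² + (-0.005·67.41)²) = √(7.13787 + 0.11360) = 2.693 km
5: √((-0.012·111.32)² + (-0.004·67.41)²) = √(1.78447 + 0.07271) = 1.363 km
6: √((0.026·111.32)² + (-0.103·67.41)²) = √(8.37709 + 48.20844) = 7.522 km
7: √((0.045·111.32)² + (-0.102·67.41)²) = √(25.09409 + 47.27690) = 8.507 km
8: √((0.028·111.32)² + (0.012·67.41)²) = √(9.71544 + 0.65435) = 3.220 km
Minimum: 5 at 1.363 km.

5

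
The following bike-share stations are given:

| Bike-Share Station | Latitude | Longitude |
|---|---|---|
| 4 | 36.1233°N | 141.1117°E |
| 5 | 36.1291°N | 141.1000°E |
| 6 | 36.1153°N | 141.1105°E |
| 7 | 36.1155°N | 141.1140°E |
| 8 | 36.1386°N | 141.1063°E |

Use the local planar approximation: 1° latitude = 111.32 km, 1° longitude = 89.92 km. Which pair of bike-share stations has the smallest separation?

Pairwise distances:
6–7: 0.3155 km
4–7: 0.8926 km
4–6: 0.8971 km
5–8: 1.1997 km
4–5: 1.2344 km
4–8: 1.7711 km
5–6: 1.8032 km
5–7: 1.9690 km
6–8: 2.6211 km
7–8: 2.6631 km
Closest pair: 6–7 at 0.3155 km.

6 and 7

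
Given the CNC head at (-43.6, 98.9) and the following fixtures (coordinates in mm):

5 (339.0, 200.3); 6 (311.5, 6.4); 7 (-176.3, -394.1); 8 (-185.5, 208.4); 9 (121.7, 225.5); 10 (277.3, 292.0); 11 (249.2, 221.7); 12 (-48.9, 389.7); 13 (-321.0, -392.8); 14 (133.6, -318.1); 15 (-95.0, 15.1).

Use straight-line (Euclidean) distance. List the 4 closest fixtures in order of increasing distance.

15, 8, 9, 12

Distances from (-43.6, 98.9):
5: 395.8 mm
6: 366.9 mm
7: 510.5 mm
8: 179.2 mm
9: 208.2 mm
10: 374.5 mm
11: 317.5 mm
12: 290.8 mm
13: 564.6 mm
14: 453.1 mm
15: 98.3 mm
Sorted: 15 (98.3 mm) < 8 (179.2 mm) < 9 (208.2 mm) < 12 (290.8 mm) < 11 (317.5 mm) < 6 (366.9 mm) < …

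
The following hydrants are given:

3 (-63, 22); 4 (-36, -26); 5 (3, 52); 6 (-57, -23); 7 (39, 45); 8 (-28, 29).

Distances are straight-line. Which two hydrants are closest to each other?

4 and 6

Pairwise distances:
4–6: 21.2
3–8: 35.7
5–7: 36.7
5–8: 38.6
3–6: 45.4
3–4: 55.1
4–8: 55.6
6–8: 59.5
7–8: 68.9
3–5: 72.5
4–5: 87.2
5–6: 96.0
4–7: 103.3
3–7: 104.6
6–7: 117.6
Closest pair: 4–6 at 21.2.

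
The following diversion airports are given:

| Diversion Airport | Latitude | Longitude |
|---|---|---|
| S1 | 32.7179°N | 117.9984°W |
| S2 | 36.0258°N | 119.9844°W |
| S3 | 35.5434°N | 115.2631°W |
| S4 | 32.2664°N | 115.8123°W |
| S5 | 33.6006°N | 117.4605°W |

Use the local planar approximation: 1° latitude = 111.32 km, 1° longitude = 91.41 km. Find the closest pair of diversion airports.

Pairwise distances:
S1–S2: 410.5535 km
S1–S3: 401.8071 km
S1–S4: 206.0552 km
S1–S5: 109.8776 km
S2–S3: 434.9022 km
S2–S4: 566.2010 km
S2–S5: 355.1233 km
S3–S4: 368.2338 km
S3–S5: 295.1614 km
S4–S5: 211.5612 km
Closest pair: S1–S5 at 109.8776 km.

S1 and S5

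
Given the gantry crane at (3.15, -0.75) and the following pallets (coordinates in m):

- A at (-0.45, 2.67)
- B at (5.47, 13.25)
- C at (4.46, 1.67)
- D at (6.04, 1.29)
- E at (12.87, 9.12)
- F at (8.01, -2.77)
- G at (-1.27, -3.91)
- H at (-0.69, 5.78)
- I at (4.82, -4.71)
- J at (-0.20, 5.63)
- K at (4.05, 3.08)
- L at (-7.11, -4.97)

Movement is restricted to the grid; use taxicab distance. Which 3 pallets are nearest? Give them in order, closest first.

C, K, D

Distances from (3.15, -0.75):
A: |-3.60| + |3.42| = 3.60 + 3.42 = 7.02 m
B: |2.32| + |14.00| = 2.32 + 14.00 = 16.32 m
C: |1.31| + |2.42| = 1.31 + 2.42 = 3.73 m
D: |2.89| + |2.04| = 2.89 + 2.04 = 4.93 m
E: |9.72| + |9.87| = 9.72 + 9.87 = 19.59 m
F: |4.86| + |-2.02| = 4.86 + 2.02 = 6.88 m
G: |-4.42| + |-3.16| = 4.42 + 3.16 = 7.58 m
H: |-3.84| + |6.53| = 3.84 + 6.53 = 10.37 m
I: |1.67| + |-3.96| = 1.67 + 3.96 = 5.63 m
J: |-3.35| + |6.38| = 3.35 + 6.38 = 9.73 m
K: |0.90| + |3.83| = 0.90 + 3.83 = 4.73 m
L: |-10.26| + |-4.22| = 10.26 + 4.22 = 14.48 m
Sorted: C (3.73 m) < K (4.73 m) < D (4.93 m) < I (5.63 m) < F (6.88 m) < …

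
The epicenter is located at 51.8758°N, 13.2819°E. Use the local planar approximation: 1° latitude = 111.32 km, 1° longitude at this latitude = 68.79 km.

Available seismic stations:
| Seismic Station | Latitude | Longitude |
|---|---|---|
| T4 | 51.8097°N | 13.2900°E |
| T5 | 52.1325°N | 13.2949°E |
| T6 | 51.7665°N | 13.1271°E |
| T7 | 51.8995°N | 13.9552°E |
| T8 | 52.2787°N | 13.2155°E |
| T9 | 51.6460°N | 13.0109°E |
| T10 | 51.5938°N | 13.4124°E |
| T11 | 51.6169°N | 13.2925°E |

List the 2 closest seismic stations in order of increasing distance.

Distances from 51.8758°N, 13.2819°E:
T4: 7.3793 km
T5: 28.5898 km
T6: 16.1690 km
T7: 46.3914 km
T8: 45.0828 km
T9: 31.6533 km
T10: 32.6506 km
T11: 28.8300 km
Sorted: T4 (7.3793 km) < T6 (16.1690 km) < T5 (28.5898 km) < T11 (28.8300 km) < …

T4, T6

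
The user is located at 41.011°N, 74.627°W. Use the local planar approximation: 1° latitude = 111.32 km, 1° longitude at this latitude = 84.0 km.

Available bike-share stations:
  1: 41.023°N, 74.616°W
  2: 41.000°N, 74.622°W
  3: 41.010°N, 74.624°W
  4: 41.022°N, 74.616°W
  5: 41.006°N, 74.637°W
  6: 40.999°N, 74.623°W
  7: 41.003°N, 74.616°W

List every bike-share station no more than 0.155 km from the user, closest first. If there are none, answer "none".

Distances from 41.011°N, 74.627°W:
1: 1.624 km
2: 1.295 km
3: 0.275 km
4: 1.534 km
5: 1.008 km
6: 1.377 km
7: 1.283 km
Threshold 0.155 km: none within range.

none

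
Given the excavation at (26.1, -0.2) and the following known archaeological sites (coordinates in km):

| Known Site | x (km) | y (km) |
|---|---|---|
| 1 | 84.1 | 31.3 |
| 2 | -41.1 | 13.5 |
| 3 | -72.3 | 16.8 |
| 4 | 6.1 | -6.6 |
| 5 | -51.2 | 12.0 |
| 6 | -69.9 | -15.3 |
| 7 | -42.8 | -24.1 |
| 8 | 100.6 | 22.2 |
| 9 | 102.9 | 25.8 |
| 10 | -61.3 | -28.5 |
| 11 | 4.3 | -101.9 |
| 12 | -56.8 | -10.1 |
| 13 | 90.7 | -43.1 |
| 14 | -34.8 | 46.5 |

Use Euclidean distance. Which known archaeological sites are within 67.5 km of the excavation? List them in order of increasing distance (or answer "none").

Distances from (26.1, -0.2):
1: √((58.0)² + (31.5)²) = √(3364.000 + 992.250) = 66.0 km
2: √((-67.2)² + (13.7)²) = √(4515.840 + 187.690) = 68.6 km
3: √((-98.4)² + (17.0)²) = √(9682.560 + 289.000) = 99.9 km
4: √((-20.0)² + (-6.4)²) = √(400.000 + 40.960) = 21.0 km
5: √((-77.3)² + (12.2)²) = √(5975.290 + 148.840) = 78.3 km
6: √((-96.0)² + (-15.1)²) = √(9216.000 + 228.010) = 97.2 km
7: √((-68.9)² + (-23.9)²) = √(4747.210 + 571.210) = 72.9 km
8: √((74.5)² + (22.4)²) = √(5550.250 + 501.760) = 77.8 km
9: √((76.8)² + (26.0)²) = √(5898.240 + 676.000) = 81.1 km
10: √((-87.4)² + (-28.3)²) = √(7638.760 + 800.890) = 91.9 km
11: √((-21.8)² + (-101.7)²) = √(475.240 + 10342.890) = 104.0 km
12: √((-82.9)² + (-9.9)²) = √(6872.410 + 98.010) = 83.5 km
13: √((64.6)² + (-42.9)²) = √(4173.160 + 1840.410) = 77.5 km
14: √((-60.9)² + (46.7)²) = √(3708.810 + 2180.890) = 76.7 km
Threshold 67.5 km: 4 (21.0 km), 1 (66.0 km) are within range.

4, 1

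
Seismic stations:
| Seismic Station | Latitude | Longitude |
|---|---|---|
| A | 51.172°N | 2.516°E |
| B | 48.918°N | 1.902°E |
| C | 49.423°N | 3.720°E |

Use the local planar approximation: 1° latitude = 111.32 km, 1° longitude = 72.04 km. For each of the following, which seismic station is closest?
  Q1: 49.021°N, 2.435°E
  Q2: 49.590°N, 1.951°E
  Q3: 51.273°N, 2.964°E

Q1→B; Q2→B; Q3→A

Q1 at 49.021°N, 2.435°E:
  A: 239.520 km
  B: 40.073 km
  C: 102.821 km
  → nearest: B (40.073 km)
Q2 at 49.590°N, 1.951°E:
  A: 180.751 km
  B: 74.890 km
  C: 128.788 km
  → nearest: B (74.890 km)
Q3 at 51.273°N, 2.964°E:
  A: 34.176 km
  B: 273.094 km
  C: 213.022 km
  → nearest: A (34.176 km)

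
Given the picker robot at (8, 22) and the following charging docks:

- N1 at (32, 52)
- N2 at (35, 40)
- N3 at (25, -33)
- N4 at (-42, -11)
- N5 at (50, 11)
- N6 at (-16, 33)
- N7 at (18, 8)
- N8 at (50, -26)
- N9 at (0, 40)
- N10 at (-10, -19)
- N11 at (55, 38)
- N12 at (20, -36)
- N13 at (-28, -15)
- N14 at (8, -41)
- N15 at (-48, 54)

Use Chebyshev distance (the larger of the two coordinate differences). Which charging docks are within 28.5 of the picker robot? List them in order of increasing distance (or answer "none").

Distances from (8, 22):
N1: max(|24|, |30|) = 30
N2: max(|27|, |18|) = 27
N3: max(|17|, |-55|) = 55
N4: max(|-50|, |-33|) = 50
N5: max(|42|, |-11|) = 42
N6: max(|-24|, |11|) = 24
N7: max(|10|, |-14|) = 14
N8: max(|42|, |-48|) = 48
N9: max(|-8|, |18|) = 18
N10: max(|-18|, |-41|) = 41
N11: max(|47|, |16|) = 47
N12: max(|12|, |-58|) = 58
N13: max(|-36|, |-37|) = 37
N14: max(|0|, |-63|) = 63
N15: max(|-56|, |32|) = 56
Threshold 28.5: N7 (14), N9 (18), N6 (24), N2 (27) are within range.

N7, N9, N6, N2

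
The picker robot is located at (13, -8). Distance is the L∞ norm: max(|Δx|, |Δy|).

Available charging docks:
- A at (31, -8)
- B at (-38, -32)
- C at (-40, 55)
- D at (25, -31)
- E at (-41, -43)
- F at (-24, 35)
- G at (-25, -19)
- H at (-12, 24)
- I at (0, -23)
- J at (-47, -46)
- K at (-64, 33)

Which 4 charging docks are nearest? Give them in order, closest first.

Distances from (13, -8):
A: max(|18|, |0|) = 18
B: max(|-51|, |-24|) = 51
C: max(|-53|, |63|) = 63
D: max(|12|, |-23|) = 23
E: max(|-54|, |-35|) = 54
F: max(|-37|, |43|) = 43
G: max(|-38|, |-11|) = 38
H: max(|-25|, |32|) = 32
I: max(|-13|, |-15|) = 15
J: max(|-60|, |-38|) = 60
K: max(|-77|, |41|) = 77
Sorted: I (15) < A (18) < D (23) < H (32) < G (38) < F (43) < …

I, A, D, H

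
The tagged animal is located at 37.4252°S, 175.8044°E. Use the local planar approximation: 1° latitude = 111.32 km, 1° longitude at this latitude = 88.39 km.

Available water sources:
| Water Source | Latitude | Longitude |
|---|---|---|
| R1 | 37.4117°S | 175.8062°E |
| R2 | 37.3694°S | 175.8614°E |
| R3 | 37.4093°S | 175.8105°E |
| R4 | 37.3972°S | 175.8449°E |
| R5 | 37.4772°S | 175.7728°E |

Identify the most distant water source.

R2

Distances from 37.4252°S, 175.8044°E:
R1: √((0.0135·111.32)² + (0.0018·88.39)²) = √(2.258468 + 0.025313) = 1.5112 km
R2: √((0.0558·111.32)² + (0.0570·88.39)²) = √(38.584670 + 25.383762) = 7.9980 km
R3: √((0.0159·111.32)² + (0.0061·88.39)²) = √(3.132858 + 0.290714) = 1.8503 km
R4: √((0.0280·111.32)² + (0.0405·88.39)²) = √(9.715440 + 12.814932) = 4.7466 km
R5: √((-0.0520·111.32)² + (-0.0316·88.39)²) = √(33.508353 + 7.801542) = 6.4273 km
Maximum: R2 at 7.9980 km.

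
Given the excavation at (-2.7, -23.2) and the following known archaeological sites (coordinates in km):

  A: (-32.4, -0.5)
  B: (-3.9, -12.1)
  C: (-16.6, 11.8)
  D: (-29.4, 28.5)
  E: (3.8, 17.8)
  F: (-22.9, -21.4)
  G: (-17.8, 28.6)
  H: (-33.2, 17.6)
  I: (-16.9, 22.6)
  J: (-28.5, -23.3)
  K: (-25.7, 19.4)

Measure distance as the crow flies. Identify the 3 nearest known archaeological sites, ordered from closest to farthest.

Distances from (-2.7, -23.2):
A: √((-29.7)² + (22.7)²) = √(882.090 + 515.290) = 37.4 km
B: √((-1.2)² + (11.1)²) = √(1.440 + 123.210) = 11.2 km
C: √((-13.9)² + (35.0)²) = √(193.210 + 1225.000) = 37.7 km
D: √((-26.7)² + (51.7)²) = √(712.890 + 2672.890) = 58.2 km
E: √((6.5)² + (41.0)²) = √(42.250 + 1681.000) = 41.5 km
F: √((-20.2)² + (1.8)²) = √(408.040 + 3.240) = 20.3 km
G: √((-15.1)² + (51.8)²) = √(228.010 + 2683.240) = 54.0 km
H: √((-30.5)² + (40.8)²) = √(930.250 + 1664.640) = 50.9 km
I: √((-14.2)² + (45.8)²) = √(201.640 + 2097.640) = 48.0 km
J: √((-25.8)² + (-0.1)²) = √(665.640 + 0.010) = 25.8 km
K: √((-23.0)² + (42.6)²) = √(529.000 + 1814.760) = 48.4 km
Sorted: B (11.2 km) < F (20.3 km) < J (25.8 km) < A (37.4 km) < C (37.7 km) < …

B, F, J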